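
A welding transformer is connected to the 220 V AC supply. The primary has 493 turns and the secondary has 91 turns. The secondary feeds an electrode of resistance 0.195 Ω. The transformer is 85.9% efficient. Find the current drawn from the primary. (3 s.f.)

V_s = 220 × 91/493 = 40.609 V.
I_s = V_s/R = 40.609/0.195 = 208.25 A.
P_out = V_s I_s = 40.609 × 208.25 = 8456.7 W.
P_in = P_out/η = 8456.7/0.859 = 9844.8 W.
I_p = P_in/V_p = 9844.8/220 = 44.7 A.

I_p ≈ 44.7 A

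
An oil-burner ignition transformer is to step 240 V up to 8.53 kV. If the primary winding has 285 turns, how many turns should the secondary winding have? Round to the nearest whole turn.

N_s = 10129 turns

N_s/N_p = V_s/V_p, so N_s = 285 × 8530/240 = 10129.4 ≈ 10129 turns.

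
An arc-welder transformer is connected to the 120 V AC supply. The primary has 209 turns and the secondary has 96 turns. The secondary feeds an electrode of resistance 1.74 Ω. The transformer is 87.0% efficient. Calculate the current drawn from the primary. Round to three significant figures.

I_p ≈ 16.7 A

V_s = 120 × 96/209 = 55.120 V.
I_s = V_s/R = 55.120/1.74 = 31.678 A.
P_out = V_s I_s = 55.120 × 31.678 = 1746.1 W.
P_in = P_out/η = 1746.1/0.870 = 2007.0 W.
I_p = P_in/V_p = 2007.0/120 = 16.7 A.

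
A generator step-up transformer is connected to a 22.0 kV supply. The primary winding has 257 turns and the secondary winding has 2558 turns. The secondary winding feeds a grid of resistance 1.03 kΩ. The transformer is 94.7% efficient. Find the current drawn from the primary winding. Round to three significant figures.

I_p ≈ 2230 A

V_s = 22000 × 2558/257 = 218970 V.
I_s = V_s/R = 218970/1030 = 212.59 A.
P_out = V_s I_s = 218970 × 212.59 = 4.6552×10^7 W.
P_in = P_out/η = 4.6552×10^7/0.947 = 4.9158×10^7 W.
I_p = P_in/V_p = 4.9158×10^7/22000 = 2230 A.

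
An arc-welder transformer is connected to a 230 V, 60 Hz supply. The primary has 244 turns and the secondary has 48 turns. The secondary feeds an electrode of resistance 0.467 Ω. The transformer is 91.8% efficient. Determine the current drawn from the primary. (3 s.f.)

I_p ≈ 20.8 A

V_s = 230 × 48/244 = 45.246 V.
I_s = V_s/R = 45.246/0.467 = 96.886 A.
P_out = V_s I_s = 45.246 × 96.886 = 4383.7 W.
P_in = P_out/η = 4383.7/0.918 = 4775.3 W.
I_p = P_in/V_p = 4775.3/230 = 20.8 A.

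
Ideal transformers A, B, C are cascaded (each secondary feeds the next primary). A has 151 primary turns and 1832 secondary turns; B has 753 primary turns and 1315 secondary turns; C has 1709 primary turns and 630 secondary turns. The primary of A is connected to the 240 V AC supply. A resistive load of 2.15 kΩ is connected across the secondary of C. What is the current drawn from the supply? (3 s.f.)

Secondary of A: V = 240.00 × 1832/151 = 2911.8 V.
Secondary of B: V = 2911.8 × 1315/753 = 5085.0 V.
Secondary of C: V = 5085.0 × 630/1709 = 1874.5 V.
I_load = 1874.5/2150 = 0.87187 A, so P_out = 1874.5 × 0.87187 = 1634.3 W.
All ideal ⇒ P_in = P_out, so I_supply = 1634.3/240 = 6.81 A.

I_supply ≈ 6.81 A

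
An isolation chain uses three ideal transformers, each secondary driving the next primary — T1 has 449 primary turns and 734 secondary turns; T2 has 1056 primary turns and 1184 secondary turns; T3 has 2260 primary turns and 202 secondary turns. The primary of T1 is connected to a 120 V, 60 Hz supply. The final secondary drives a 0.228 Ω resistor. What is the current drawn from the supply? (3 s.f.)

I_supply ≈ 14.1 A

Secondary of T1: V = 120.00 × 734/449 = 196.17 V.
Secondary of T2: V = 196.17 × 1184/1056 = 219.95 V.
Secondary of T3: V = 219.95 × 202/2260 = 19.659 V.
I_load = 19.659/0.228 = 86.224 A, so P_out = 19.659 × 86.224 = 1695.1 W.
All ideal ⇒ P_in = P_out, so I_supply = 1695.1/120 = 14.1 A.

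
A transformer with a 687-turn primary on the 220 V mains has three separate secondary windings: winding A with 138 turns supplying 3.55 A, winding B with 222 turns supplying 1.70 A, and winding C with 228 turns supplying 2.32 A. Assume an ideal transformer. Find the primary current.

I_p ≈ 2.03 A

V_A = 220 × 138/687 = 44.192 V; V_B = 220 × 222/687 = 71.092 V; V_C = 220 × 228/687 = 73.013 V.
P_out = V_A I_A + V_B I_B + V_C I_C = 44.192×3.55 + 71.092×1.70 + 73.013×2.32 = 156.88 + 120.86 + 169.39 = 447.13 W.
Ideal ⇒ P_in = P_out, so I_p = P_out/V_p = 447.13/220 = 2.03 A.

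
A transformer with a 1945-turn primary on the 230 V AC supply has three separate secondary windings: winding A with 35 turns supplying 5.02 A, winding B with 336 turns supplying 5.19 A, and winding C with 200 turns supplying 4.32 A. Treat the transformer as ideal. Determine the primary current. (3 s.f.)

V_A = 230 × 35/1945 = 4.1388 V; V_B = 230 × 336/1945 = 39.733 V; V_C = 230 × 200/1945 = 23.650 V.
P_out = V_A I_A + V_B I_B + V_C I_C = 4.1388×5.02 + 39.733×5.19 + 23.650×4.32 = 20.777 + 206.21 + 102.17 = 329.16 W.
Ideal ⇒ P_in = P_out, so I_p = P_out/V_p = 329.16/230 = 1.43 A.

I_p ≈ 1.43 A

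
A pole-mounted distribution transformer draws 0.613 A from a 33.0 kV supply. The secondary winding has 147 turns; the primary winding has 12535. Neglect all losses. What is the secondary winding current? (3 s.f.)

I_s ≈ 52.3 A

I_s/I_p = N_p/N_s, so I_s = 0.613 × 12535/147 = 52.3 A.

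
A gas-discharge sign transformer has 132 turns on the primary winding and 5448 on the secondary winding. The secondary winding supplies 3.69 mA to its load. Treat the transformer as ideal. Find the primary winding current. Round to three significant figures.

For an ideal transformer I_p/I_s = N_s/N_p, so I_p = 0.00369 × 5448/132 = 0.152 A.

I_p ≈ 0.152 A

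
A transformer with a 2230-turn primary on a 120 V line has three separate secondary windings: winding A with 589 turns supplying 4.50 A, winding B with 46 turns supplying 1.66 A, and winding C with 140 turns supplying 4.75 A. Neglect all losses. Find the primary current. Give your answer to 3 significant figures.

V_A = 120 × 589/2230 = 31.695 V; V_B = 120 × 46/2230 = 2.4753 V; V_C = 120 × 140/2230 = 7.5336 V.
P_out = V_A I_A + V_B I_B + V_C I_C = 31.695×4.50 + 2.4753×1.66 + 7.5336×4.75 = 142.63 + 4.1091 + 35.785 = 182.52 W.
Ideal ⇒ P_in = P_out, so I_p = P_out/V_p = 182.52/120 = 1.52 A.

I_p ≈ 1.52 A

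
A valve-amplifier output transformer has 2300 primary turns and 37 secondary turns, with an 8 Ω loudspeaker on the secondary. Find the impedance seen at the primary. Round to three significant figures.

Z_p ≈ 30900 Ω

Z_p = (N_p/N_s)² × Z_s = (2300/37)² × 8 = 30900 Ω.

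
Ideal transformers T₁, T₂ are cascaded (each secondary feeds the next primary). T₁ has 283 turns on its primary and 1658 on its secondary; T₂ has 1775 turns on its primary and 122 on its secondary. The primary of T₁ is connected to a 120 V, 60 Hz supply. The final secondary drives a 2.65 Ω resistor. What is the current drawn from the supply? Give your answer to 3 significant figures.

I_supply ≈ 7.34 A

After T₁: V = 120.00 × 1658/283 = 703.04 V.
After T₂: V = 703.04 × 122/1775 = 48.322 V.
I_load = 48.322/2.65 = 18.235 A, so P_out = 48.322 × 18.235 = 881.12 W.
All ideal ⇒ P_in = P_out, so I_supply = 881.12/120 = 7.34 A.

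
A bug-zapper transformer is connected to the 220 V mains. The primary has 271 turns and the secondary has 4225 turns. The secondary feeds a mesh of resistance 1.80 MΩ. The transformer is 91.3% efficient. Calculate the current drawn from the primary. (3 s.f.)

V_s = 220 × 4225/271 = 3429.9 V.
I_s = V_s/R = 3429.9/(1.80×10^6) = 0.0019055 A.
P_out = V_s I_s = 3429.9 × 0.0019055 = 6.5356 W.
P_in = P_out/η = 6.5356/0.913 = 7.1584 W.
I_p = P_in/V_p = 7.1584/220 = 0.0325 A.

I_p ≈ 0.0325 A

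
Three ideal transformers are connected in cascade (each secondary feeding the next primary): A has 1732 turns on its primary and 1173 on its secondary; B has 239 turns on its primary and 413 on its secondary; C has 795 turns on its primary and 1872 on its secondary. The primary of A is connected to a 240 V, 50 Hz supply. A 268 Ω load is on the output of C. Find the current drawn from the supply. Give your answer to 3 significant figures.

Secondary of A: V = 240.00 × 1173/1732 = 162.54 V.
Secondary of B: V = 162.54 × 413/239 = 280.88 V.
Secondary of C: V = 280.88 × 1872/795 = 661.38 V.
I_load = 661.38/268 = 2.4678 A, so P_out = 661.38 × 2.4678 = 1632.2 W.
All ideal ⇒ P_in = P_out, so I_supply = 1632.2/240 = 6.80 A.

I_supply ≈ 6.80 A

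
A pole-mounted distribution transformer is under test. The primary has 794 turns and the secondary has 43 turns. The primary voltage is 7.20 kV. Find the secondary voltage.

V_s ≈ 390 V

V_s/V_p = N_s/N_p, so V_s = 7200 × 43/794 = 390 V.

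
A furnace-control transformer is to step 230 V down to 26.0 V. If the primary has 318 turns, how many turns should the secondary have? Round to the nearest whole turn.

N_s/N_p = V_s/V_p, so N_s = 318 × 26.0/230 = 35.9 ≈ 36 turns.

N_s = 36 turns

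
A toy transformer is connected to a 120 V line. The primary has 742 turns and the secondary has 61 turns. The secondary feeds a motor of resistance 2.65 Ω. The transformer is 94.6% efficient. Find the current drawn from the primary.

I_p ≈ 0.324 A

V_s = 120 × 61/742 = 9.8652 V.
I_s = V_s/R = 9.8652/2.65 = 3.7227 A.
P_out = V_s I_s = 9.8652 × 3.7227 = 36.726 W.
P_in = P_out/η = 36.726/0.946 = 38.822 W.
I_p = P_in/V_p = 38.822/120 = 0.324 A.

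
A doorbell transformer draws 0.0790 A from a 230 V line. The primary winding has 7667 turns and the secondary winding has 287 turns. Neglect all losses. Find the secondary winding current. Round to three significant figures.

I_s/I_p = N_p/N_s, so I_s = 0.0790 × 7667/287 = 2.11 A.

I_s ≈ 2.11 A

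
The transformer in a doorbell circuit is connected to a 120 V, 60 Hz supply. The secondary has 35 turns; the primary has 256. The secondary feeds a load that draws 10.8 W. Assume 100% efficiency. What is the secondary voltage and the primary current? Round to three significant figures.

V_s ≈ 16.4 V, I_p ≈ 0.0900 A

V_s = V_p × N_s/N_p = 120 × 35/256 = 16.406 V.
I_s = P/V_s = 10.8/16.406 = 0.65829 A.
I_p = I_s × N_s/N_p = 0.65829 × 35/256 = 0.0900 A.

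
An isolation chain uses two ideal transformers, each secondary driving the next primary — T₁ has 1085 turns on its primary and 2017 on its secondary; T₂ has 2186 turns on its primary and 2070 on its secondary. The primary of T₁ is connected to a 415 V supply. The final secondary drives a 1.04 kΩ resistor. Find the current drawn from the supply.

I_supply ≈ 1.24 A

Secondary of T₁: V = 415.00 × 2017/1085 = 771.48 V.
Secondary of T₂: V = 771.48 × 2070/2186 = 730.54 V.
I_load = 730.54/1040 = 0.70244 A, so P_out = 730.54 × 0.70244 = 513.16 W.
All ideal ⇒ P_in = P_out, so I_supply = 513.16/415 = 1.24 A.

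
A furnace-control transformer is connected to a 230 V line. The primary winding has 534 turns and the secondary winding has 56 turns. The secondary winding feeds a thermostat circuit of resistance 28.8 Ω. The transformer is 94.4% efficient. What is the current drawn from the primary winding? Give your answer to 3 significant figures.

V_s = 230 × 56/534 = 24.120 V.
I_s = V_s/R = 24.120/28.8 = 0.83749 A.
P_out = V_s I_s = 24.120 × 0.83749 = 20.200 W.
P_in = P_out/η = 20.200/0.944 = 21.399 W.
I_p = P_in/V_p = 21.399/230 = 0.0930 A.

I_p ≈ 0.0930 A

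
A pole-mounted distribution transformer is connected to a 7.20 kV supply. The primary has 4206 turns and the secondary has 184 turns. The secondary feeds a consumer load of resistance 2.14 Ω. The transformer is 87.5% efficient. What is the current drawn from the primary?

I_p ≈ 7.36 A

V_s = 7200 × 184/4206 = 314.98 V.
I_s = V_s/R = 314.98/2.14 = 147.19 A.
P_out = V_s I_s = 314.98 × 147.19 = 46361 W.
P_in = P_out/η = 46361/0.875 = 52983 W.
I_p = P_in/V_p = 52983/7200 = 7.36 A.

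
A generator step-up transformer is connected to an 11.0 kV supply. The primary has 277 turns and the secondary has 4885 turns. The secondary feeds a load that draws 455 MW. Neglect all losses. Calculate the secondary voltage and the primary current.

V_s ≈ 194000 V, I_p ≈ 41400 A

V_s = V_p × N_s/N_p = 11000 × 4885/277 = 193990 V.
I_s = P/V_s = 4.55×10^8/193990 = 2345.5 A.
I_p = I_s × N_s/N_p = 2345.5 × 4885/277 = 41400 A.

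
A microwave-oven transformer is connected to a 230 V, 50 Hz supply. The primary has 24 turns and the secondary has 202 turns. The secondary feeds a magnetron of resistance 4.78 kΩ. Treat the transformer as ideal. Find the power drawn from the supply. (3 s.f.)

V_s = V_p × N_s/N_p = 230 × 202/24 = 1935.8 V.
I_s = V_s/R = 1935.8/4780 = 0.40499 A.
I_p = I_s × N_s/N_p = 0.40499 × 202/24 = 3.4086 A.
P = V_p I_p = 230 × 3.4086 = 784 W.

P ≈ 784 W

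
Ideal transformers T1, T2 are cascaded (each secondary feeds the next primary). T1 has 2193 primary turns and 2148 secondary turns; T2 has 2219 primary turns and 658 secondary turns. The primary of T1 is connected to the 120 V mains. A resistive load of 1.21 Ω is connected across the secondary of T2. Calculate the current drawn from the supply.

Secondary of T1: V = 120.00 × 2148/2193 = 117.54 V.
Secondary of T2: V = 117.54 × 658/2219 = 34.853 V.
I_load = 34.853/1.21 = 28.804 A, so P_out = 34.853 × 28.804 = 1003.9 W.
All ideal ⇒ P_in = P_out, so I_supply = 1003.9/120 = 8.37 A.

I_supply ≈ 8.37 A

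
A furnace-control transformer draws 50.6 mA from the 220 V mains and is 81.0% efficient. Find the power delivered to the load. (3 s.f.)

P_out ≈ 9.02 W

P_in = V_p I_p = 220 × 0.0506 = 11.132 W.
P_out = η P_in = 0.810 × 11.132 = 9.02 W.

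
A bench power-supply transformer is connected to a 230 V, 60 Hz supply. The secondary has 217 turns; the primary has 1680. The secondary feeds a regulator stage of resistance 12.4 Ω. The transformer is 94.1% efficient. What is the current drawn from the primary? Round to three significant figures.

I_p ≈ 0.329 A

V_s = 230 × 217/1680 = 29.708 V.
I_s = V_s/R = 29.708/12.4 = 2.3958 A.
P_out = V_s I_s = 29.708 × 2.3958 = 71.176 W.
P_in = P_out/η = 71.176/0.941 = 75.639 W.
I_p = P_in/V_p = 75.639/230 = 0.329 A.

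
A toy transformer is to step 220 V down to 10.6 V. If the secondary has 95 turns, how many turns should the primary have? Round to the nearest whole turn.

N_p/N_s = V_p/V_s, so N_p = 95 × 220/10.6 = 1971.7 ≈ 1972 turns.

N_p = 1972 turns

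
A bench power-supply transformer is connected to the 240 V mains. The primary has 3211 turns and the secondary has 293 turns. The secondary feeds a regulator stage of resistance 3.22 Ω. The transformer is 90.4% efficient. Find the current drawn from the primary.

V_s = 240 × 293/3211 = 21.900 V.
I_s = V_s/R = 21.900/3.22 = 6.8012 A.
P_out = V_s I_s = 21.900 × 6.8012 = 148.94 W.
P_in = P_out/η = 148.94/0.904 = 164.76 W.
I_p = P_in/V_p = 164.76/240 = 0.687 A.

I_p ≈ 0.687 A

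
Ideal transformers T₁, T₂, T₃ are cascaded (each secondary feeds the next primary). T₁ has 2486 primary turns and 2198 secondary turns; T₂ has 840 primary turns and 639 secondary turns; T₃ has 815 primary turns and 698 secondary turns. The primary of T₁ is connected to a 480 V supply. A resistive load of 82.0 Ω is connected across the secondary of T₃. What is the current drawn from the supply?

I_supply ≈ 1.94 A

After T₁: V = 480.00 × 2198/2486 = 424.39 V.
After T₂: V = 424.39 × 639/840 = 322.84 V.
After T₃: V = 322.84 × 698/815 = 276.49 V.
I_load = 276.49/82.0 = 3.3719 A, so P_out = 276.49 × 3.3719 = 932.31 W.
All ideal ⇒ P_in = P_out, so I_supply = 932.31/480 = 1.94 A.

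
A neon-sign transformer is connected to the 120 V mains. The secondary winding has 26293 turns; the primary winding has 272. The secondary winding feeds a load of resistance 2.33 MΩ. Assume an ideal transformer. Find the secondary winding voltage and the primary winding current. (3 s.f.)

V_s ≈ 11600 V, I_p ≈ 0.481 A

V_s = V_p × N_s/N_p = 120 × 26293/272 = 11600 V.
I_s = V_s/R = 11600/(2.33×10^6) = 0.0049785 A.
I_p = I_s × N_s/N_p = 0.0049785 × 26293/272 = 0.481 A.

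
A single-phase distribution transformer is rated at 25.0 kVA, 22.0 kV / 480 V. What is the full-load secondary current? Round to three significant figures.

I_s ≈ 52.1 A

I_s = S/V_s = 25000/480 = 52.1 A.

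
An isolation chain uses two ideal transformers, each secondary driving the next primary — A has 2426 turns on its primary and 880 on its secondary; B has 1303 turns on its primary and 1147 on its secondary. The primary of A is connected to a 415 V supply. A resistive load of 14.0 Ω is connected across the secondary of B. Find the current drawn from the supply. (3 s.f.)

I_supply ≈ 3.02 A

After A: V = 415.00 × 880/2426 = 150.54 V.
After B: V = 150.54 × 1147/1303 = 132.51 V.
I_load = 132.51/14.0 = 9.4652 A, so P_out = 132.51 × 9.4652 = 1254.3 W.
All ideal ⇒ P_in = P_out, so I_supply = 1254.3/415 = 3.02 A.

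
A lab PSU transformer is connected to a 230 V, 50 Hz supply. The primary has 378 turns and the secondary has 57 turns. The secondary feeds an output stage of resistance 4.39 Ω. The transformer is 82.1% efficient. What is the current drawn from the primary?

V_s = 230 × 57/378 = 34.683 V.
I_s = V_s/R = 34.683/4.39 = 7.9004 A.
P_out = V_s I_s = 34.683 × 7.9004 = 274.00 W.
P_in = P_out/η = 274.00/0.821 = 333.74 W.
I_p = P_in/V_p = 333.74/230 = 1.45 A.

I_p ≈ 1.45 A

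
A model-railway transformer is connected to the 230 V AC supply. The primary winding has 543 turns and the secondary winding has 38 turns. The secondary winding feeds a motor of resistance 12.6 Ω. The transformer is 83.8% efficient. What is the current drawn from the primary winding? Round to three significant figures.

I_p ≈ 0.107 A

V_s = 230 × 38/543 = 16.096 V.
I_s = V_s/R = 16.096/12.6 = 1.2774 A.
P_out = V_s I_s = 16.096 × 1.2774 = 20.561 W.
P_in = P_out/η = 20.561/0.838 = 24.536 W.
I_p = P_in/V_p = 24.536/230 = 0.107 A.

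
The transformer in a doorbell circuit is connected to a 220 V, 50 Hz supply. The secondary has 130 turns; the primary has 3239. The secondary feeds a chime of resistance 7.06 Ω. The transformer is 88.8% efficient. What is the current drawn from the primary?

I_p ≈ 0.0565 A

V_s = 220 × 130/3239 = 8.8299 V.
I_s = V_s/R = 8.8299/7.06 = 1.2507 A.
P_out = V_s I_s = 8.8299 × 1.2507 = 11.043 W.
P_in = P_out/η = 11.043/0.888 = 12.436 W.
I_p = P_in/V_p = 12.436/220 = 0.0565 A.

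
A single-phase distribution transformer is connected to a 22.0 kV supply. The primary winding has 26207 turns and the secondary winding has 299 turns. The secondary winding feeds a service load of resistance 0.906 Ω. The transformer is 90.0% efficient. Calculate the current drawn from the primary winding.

V_s = 22000 × 299/26207 = 251.00 V.
I_s = V_s/R = 251.00/0.906 = 277.04 A.
P_out = V_s I_s = 251.00 × 277.04 = 69538 W.
P_in = P_out/η = 69538/0.900 = 77265 W.
I_p = P_in/V_p = 77265/22000 = 3.51 A.

I_p ≈ 3.51 A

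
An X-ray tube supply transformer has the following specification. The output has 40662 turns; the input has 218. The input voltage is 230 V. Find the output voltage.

V_out/V_in = N_out/N_in, so V_out = 230 × 40662/218 = 42900 V.

V_out ≈ 42900 V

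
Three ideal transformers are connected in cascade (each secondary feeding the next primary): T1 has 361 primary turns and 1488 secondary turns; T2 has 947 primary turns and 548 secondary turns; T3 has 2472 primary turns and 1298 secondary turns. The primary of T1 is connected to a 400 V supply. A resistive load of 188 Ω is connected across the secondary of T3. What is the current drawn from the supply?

Secondary of T1: V = 400.00 × 1488/361 = 1648.8 V.
Secondary of T2: V = 1648.8 × 548/947 = 954.08 V.
Secondary of T3: V = 954.08 × 1298/2472 = 500.97 V.
I_load = 500.97/188 = 2.6647 A, so P_out = 500.97 × 2.6647 = 1335.0 W.
All ideal ⇒ P_in = P_out, so I_supply = 1335.0/400 = 3.34 A.

I_supply ≈ 3.34 A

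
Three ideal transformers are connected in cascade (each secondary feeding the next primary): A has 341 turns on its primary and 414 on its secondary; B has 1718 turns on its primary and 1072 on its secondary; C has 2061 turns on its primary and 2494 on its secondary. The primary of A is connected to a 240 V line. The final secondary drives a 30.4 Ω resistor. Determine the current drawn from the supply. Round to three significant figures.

Secondary of A: V = 240.00 × 414/341 = 291.38 V.
Secondary of B: V = 291.38 × 1072/1718 = 181.81 V.
Secondary of C: V = 181.81 × 2494/2061 = 220.01 V.
I_load = 220.01/30.4 = 7.2373 A, so P_out = 220.01 × 7.2373 = 1592.3 W.
All ideal ⇒ P_in = P_out, so I_supply = 1592.3/240 = 6.63 A.

I_supply ≈ 6.63 A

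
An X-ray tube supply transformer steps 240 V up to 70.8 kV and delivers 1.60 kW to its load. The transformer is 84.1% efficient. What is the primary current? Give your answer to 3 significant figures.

I_p ≈ 7.93 A

P_in = P_out/η = 1600/0.841 = 1902.5 W.
I_p = P_in/V_p = 1902.5/240 = 7.93 A.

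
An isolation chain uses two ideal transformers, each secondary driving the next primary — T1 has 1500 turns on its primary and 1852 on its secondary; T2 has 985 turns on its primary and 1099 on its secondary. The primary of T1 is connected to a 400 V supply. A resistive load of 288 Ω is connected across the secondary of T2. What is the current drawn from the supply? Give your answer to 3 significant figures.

After T1: V = 400.00 × 1852/1500 = 493.87 V.
After T2: V = 493.87 × 1099/985 = 551.02 V.
I_load = 551.02/288 = 1.9133 A, so P_out = 551.02 × 1.9133 = 1054.3 W.
All ideal ⇒ P_in = P_out, so I_supply = 1054.3/400 = 2.64 A.

I_supply ≈ 2.64 A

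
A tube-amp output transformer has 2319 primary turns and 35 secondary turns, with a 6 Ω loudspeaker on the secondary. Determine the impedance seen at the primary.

Z_p ≈ 26300 Ω

Z_p = (N_p/N_s)² × Z_s = (2319/35)² × 6 = 26300 Ω.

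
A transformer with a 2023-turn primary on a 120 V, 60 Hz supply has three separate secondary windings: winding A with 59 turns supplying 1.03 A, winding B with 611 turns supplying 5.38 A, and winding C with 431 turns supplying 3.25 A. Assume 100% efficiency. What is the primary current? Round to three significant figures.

V_A = 120 × 59/2023 = 3.4998 V; V_B = 120 × 611/2023 = 36.243 V; V_C = 120 × 431/2023 = 25.566 V.
P_out = V_A I_A + V_B I_B + V_C I_C = 3.4998×1.03 + 36.243×5.38 + 25.566×3.25 = 3.6047 + 194.99 + 83.089 = 281.68 W.
Ideal ⇒ P_in = P_out, so I_p = P_out/V_p = 281.68/120 = 2.35 A.

I_p ≈ 2.35 A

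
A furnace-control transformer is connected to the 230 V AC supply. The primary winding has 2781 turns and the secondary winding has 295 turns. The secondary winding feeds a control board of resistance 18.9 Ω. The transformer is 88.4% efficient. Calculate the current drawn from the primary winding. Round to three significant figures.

I_p ≈ 0.155 A

V_s = 230 × 295/2781 = 24.398 V.
I_s = V_s/R = 24.398/18.9 = 1.2909 A.
P_out = V_s I_s = 24.398 × 1.2909 = 31.495 W.
P_in = P_out/η = 31.495/0.884 = 35.627 W.
I_p = P_in/V_p = 35.627/230 = 0.155 A.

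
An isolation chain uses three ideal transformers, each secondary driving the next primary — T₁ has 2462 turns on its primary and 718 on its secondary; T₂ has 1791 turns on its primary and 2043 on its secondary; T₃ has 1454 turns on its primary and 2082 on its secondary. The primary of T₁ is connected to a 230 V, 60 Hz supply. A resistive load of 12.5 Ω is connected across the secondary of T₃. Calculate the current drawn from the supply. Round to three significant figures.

After T₁: V = 230.00 × 718/2462 = 67.076 V.
After T₂: V = 67.076 × 2043/1791 = 76.513 V.
After T₃: V = 76.513 × 2082/1454 = 109.56 V.
I_load = 109.56/12.5 = 8.7648 A, so P_out = 109.56 × 8.7648 = 960.28 W.
All ideal ⇒ P_in = P_out, so I_supply = 960.28/230 = 4.18 A.

I_supply ≈ 4.18 A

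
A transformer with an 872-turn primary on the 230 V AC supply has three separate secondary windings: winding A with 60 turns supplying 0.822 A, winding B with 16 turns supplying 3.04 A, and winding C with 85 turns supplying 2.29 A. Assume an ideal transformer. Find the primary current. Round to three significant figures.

I_p ≈ 0.336 A

V_A = 230 × 60/872 = 15.826 V; V_B = 230 × 16/872 = 4.2202 V; V_C = 230 × 85/872 = 22.420 V.
P_out = V_A I_A + V_B I_B + V_C I_C = 15.826×0.822 + 4.2202×3.04 + 22.420×2.29 = 13.009 + 12.829 + 51.341 = 77.179 W.
Ideal ⇒ P_in = P_out, so I_p = P_out/V_p = 77.179/230 = 0.336 A.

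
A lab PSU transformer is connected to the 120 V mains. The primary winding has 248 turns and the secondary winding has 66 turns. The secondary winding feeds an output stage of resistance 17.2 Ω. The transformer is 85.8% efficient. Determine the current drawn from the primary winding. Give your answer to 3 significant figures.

I_p ≈ 0.576 A

V_s = 120 × 66/248 = 31.935 V.
I_s = V_s/R = 31.935/17.2 = 1.8567 A.
P_out = V_s I_s = 31.935 × 1.8567 = 59.295 W.
P_in = P_out/η = 59.295/0.858 = 69.108 W.
I_p = P_in/V_p = 69.108/120 = 0.576 A.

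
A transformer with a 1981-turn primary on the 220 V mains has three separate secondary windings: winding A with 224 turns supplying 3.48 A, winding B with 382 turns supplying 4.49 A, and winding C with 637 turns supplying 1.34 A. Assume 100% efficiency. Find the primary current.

V_A = 220 × 224/1981 = 24.876 V; V_B = 220 × 382/1981 = 42.423 V; V_C = 220 × 637/1981 = 70.742 V.
P_out = V_A I_A + V_B I_B + V_C I_C = 24.876×3.48 + 42.423×4.49 + 70.742×1.34 = 86.570 + 190.48 + 94.794 = 371.84 W.
Ideal ⇒ P_in = P_out, so I_p = P_out/V_p = 371.84/220 = 1.69 A.

I_p ≈ 1.69 A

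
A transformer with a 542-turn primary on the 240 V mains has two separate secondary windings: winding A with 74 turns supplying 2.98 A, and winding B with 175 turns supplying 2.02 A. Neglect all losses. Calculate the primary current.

I_p ≈ 1.06 A

V_A = 240 × 74/542 = 32.768 V; V_B = 240 × 175/542 = 77.491 V.
P_out = V_A I_A + V_B I_B = 32.768×2.98 + 77.491×2.02 = 97.647 + 156.53 = 254.18 W.
Ideal ⇒ P_in = P_out, so I_p = P_out/V_p = 254.18/240 = 1.06 A.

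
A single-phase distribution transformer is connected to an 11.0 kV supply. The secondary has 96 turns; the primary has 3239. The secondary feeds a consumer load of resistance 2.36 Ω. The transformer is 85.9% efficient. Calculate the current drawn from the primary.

I_p ≈ 4.77 A

V_s = 11000 × 96/3239 = 326.03 V.
I_s = V_s/R = 326.03/2.36 = 138.15 A.
P_out = V_s I_s = 326.03 × 138.15 = 45040 W.
P_in = P_out/η = 45040/0.859 = 52433 W.
I_p = P_in/V_p = 52433/11000 = 4.77 A.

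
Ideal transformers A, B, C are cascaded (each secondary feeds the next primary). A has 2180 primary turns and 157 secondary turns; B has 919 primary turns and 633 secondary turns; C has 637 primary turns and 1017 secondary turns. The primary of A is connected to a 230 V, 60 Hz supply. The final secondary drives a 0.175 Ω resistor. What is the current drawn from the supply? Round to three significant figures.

After A: V = 230.00 × 157/2180 = 16.564 V.
After B: V = 16.564 × 633/919 = 11.409 V.
After C: V = 11.409 × 1017/637 = 18.215 V.
I_load = 18.215/0.175 = 104.09 A, so P_out = 18.215 × 104.09 = 1896.0 W.
All ideal ⇒ P_in = P_out, so I_supply = 1896.0/230 = 8.24 A.

I_supply ≈ 8.24 A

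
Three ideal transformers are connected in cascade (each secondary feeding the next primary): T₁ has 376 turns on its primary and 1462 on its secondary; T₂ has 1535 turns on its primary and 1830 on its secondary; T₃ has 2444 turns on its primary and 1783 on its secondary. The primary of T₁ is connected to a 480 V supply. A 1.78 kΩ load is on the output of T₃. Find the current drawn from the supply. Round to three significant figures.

I_supply ≈ 3.08 A

After T₁: V = 480.00 × 1462/376 = 1866.4 V.
After T₂: V = 1866.4 × 1830/1535 = 2225.1 V.
After T₃: V = 2225.1 × 1783/2444 = 1623.3 V.
I_load = 1623.3/1780 = 0.91196 A, so P_out = 1623.3 × 0.91196 = 1480.4 W.
All ideal ⇒ P_in = P_out, so I_supply = 1480.4/480 = 3.08 A.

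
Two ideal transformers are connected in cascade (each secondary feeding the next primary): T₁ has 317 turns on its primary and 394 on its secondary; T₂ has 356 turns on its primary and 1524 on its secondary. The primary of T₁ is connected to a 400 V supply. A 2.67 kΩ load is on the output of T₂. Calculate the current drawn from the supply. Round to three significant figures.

After T₁: V = 400.00 × 394/317 = 497.16 V.
After T₂: V = 497.16 × 1524/356 = 2128.3 V.
I_load = 2128.3/2670 = 0.79711 A, so P_out = 2128.3 × 0.79711 = 1696.5 W.
All ideal ⇒ P_in = P_out, so I_supply = 1696.5/400 = 4.24 A.

I_supply ≈ 4.24 A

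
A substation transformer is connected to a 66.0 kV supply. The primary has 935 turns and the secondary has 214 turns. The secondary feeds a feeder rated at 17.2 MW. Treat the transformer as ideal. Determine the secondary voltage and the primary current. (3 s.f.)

V_s ≈ 15100 V, I_p ≈ 261 A

V_s = V_p × N_s/N_p = 66000 × 214/935 = 15106 V.
I_s = P/V_s = 1.72×10^7/15106 = 1138.6 A.
I_p = I_s × N_s/N_p = 1138.6 × 214/935 = 261 A.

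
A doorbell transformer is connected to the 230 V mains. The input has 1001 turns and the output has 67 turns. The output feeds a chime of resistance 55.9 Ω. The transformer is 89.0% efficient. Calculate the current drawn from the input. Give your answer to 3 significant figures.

V_out = 230 × 67/1001 = 15.395 V.
I_out = V_out/R = 15.395/55.9 = 0.27540 A.
P_out = V_out I_out = 15.395 × 0.27540 = 4.2396 W.
P_in = P_out/η = 4.2396/0.890 = 4.7636 W.
I_in = P_in/V_in = 4.7636/230 = 0.0207 A.

I_in ≈ 0.0207 A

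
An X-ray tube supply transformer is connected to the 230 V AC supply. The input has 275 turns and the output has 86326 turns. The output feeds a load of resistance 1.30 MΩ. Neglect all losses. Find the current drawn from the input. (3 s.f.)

V_out = V_in × N_out/N_in = 230 × 86326/275 = 72200 V.
I_out = V_out/R = 72200/(1.30×10^6) = 0.055538 A.
For an ideal transformer I_in N_in = I_out N_out, so I_in = 0.055538 × 86326/275 = 17.4 A.

I_in ≈ 17.4 A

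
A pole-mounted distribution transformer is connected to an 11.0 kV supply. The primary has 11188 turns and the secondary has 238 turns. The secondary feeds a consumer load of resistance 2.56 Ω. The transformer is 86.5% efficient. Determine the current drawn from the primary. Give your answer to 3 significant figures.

I_p ≈ 2.25 A

V_s = 11000 × 238/11188 = 234.00 V.
I_s = V_s/R = 234.00/2.56 = 91.407 A.
P_out = V_s I_s = 234.00 × 91.407 = 21389 W.
P_in = P_out/η = 21389/0.865 = 24727 W.
I_p = P_in/V_p = 24727/11000 = 2.25 A.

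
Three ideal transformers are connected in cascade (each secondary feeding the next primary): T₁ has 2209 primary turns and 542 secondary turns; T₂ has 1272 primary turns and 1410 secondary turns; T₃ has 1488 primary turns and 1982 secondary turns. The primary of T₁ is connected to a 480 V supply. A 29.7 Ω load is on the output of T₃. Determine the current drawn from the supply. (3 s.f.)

I_supply ≈ 2.12 A

Secondary of T₁: V = 480.00 × 542/2209 = 117.77 V.
Secondary of T₂: V = 117.77 × 1410/1272 = 130.55 V.
Secondary of T₃: V = 130.55 × 1982/1488 = 173.89 V.
I_load = 173.89/29.7 = 5.8549 A, so P_out = 173.89 × 5.8549 = 1018.1 W.
All ideal ⇒ P_in = P_out, so I_supply = 1018.1/480 = 2.12 A.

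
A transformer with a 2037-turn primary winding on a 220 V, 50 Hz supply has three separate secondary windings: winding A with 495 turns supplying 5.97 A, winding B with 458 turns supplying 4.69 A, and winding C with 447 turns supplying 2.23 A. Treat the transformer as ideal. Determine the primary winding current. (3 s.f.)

V_A = 220 × 495/2037 = 53.461 V; V_B = 220 × 458/2037 = 49.465 V; V_C = 220 × 447/2037 = 48.277 V.
P_out = V_A I_A + V_B I_B + V_C I_C = 53.461×5.97 + 49.465×4.69 + 48.277×2.23 = 319.16 + 231.99 + 107.66 = 658.81 W.
Ideal ⇒ P_in = P_out, so I_p = P_out/V_p = 658.81/220 = 2.99 A.

I_p ≈ 2.99 A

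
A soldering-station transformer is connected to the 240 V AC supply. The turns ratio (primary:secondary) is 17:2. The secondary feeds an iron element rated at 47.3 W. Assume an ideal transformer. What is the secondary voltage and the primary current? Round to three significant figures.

V_s = V_p × N_s/N_p = 240 × 2/17 = 28.235 V.
I_s = P/V_s = 47.3/28.235 = 1.6752 A.
I_p = I_s × N_s/N_p = 1.6752 × 2/17 = 0.197 A.

V_s ≈ 28.2 V, I_p ≈ 0.197 A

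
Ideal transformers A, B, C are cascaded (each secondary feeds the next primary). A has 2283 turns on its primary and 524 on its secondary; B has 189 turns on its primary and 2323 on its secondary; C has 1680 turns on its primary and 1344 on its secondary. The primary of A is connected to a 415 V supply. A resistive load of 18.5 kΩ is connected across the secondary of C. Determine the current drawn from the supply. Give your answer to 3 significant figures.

I_supply ≈ 0.114 A

Secondary of A: V = 415.00 × 524/2283 = 95.252 V.
Secondary of B: V = 95.252 × 2323/189 = 1170.7 V.
Secondary of C: V = 1170.7 × 1344/1680 = 936.59 V.
I_load = 936.59/18500 = 0.050627 A, so P_out = 936.59 × 0.050627 = 47.417 W.
All ideal ⇒ P_in = P_out, so I_supply = 47.417/415 = 0.114 A.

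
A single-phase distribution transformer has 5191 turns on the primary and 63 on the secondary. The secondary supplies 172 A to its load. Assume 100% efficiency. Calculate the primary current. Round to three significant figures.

For an ideal transformer I_p/I_s = N_s/N_p, so I_p = 172 × 63/5191 = 2.09 A.

I_p ≈ 2.09 A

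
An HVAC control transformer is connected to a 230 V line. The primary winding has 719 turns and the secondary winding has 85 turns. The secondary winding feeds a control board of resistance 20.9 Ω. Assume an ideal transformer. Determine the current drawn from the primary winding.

I_p ≈ 0.154 A

V_s = V_p × N_s/N_p = 230 × 85/719 = 27.191 V.
I_s = V_s/R = 27.191/20.9 = 1.3010 A.
For an ideal transformer I_p N_p = I_s N_s, so I_p = 1.3010 × 85/719 = 0.154 A.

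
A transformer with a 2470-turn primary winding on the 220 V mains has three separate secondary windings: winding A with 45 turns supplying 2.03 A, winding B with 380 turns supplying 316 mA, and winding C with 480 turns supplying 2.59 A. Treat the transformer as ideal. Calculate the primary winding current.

I_p ≈ 0.589 A

V_A = 220 × 45/2470 = 4.0081 V; V_B = 220 × 380/2470 = 33.846 V; V_C = 220 × 480/2470 = 42.753 V.
P_out = V_A I_A + V_B I_B + V_C I_C = 4.0081×2.03 + 33.846×0.316 + 42.753×2.59 = 8.1364 + 10.695 + 110.73 = 129.56 W.
Ideal ⇒ P_in = P_out, so I_p = P_out/V_p = 129.56/220 = 0.589 A.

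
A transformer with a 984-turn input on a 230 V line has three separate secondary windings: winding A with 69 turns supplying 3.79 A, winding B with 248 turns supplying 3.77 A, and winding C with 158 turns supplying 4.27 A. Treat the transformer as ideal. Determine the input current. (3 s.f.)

I_in ≈ 1.90 A

V_A = 230 × 69/984 = 16.128 V; V_B = 230 × 248/984 = 57.967 V; V_C = 230 × 158/984 = 36.931 V.
P_out = V_A I_A + V_B I_B + V_C I_C = 16.128×3.79 + 57.967×3.77 + 36.931×4.27 = 61.125 + 218.54 + 157.69 = 437.36 W.
Ideal ⇒ P_in = P_out, so I_in = P_out/V_in = 437.36/230 = 1.90 A.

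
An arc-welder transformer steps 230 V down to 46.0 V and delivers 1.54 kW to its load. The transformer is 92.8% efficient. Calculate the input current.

I_in ≈ 7.22 A

P_in = P_out/η = 1540/0.928 = 1659.5 W.
I_in = P_in/V_in = 1659.5/230 = 7.22 A.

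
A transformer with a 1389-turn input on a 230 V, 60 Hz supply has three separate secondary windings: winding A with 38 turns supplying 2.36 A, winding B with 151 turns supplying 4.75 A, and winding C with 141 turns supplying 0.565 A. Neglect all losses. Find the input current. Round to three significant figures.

I_in ≈ 0.638 A

V_A = 230 × 38/1389 = 6.2923 V; V_B = 230 × 151/1389 = 25.004 V; V_C = 230 × 141/1389 = 23.348 V.
P_out = V_A I_A + V_B I_B + V_C I_C = 6.2923×2.36 + 25.004×4.75 + 23.348×0.565 = 14.850 + 118.77 + 13.191 = 146.81 W.
Ideal ⇒ P_in = P_out, so I_in = P_out/V_in = 146.81/230 = 0.638 A.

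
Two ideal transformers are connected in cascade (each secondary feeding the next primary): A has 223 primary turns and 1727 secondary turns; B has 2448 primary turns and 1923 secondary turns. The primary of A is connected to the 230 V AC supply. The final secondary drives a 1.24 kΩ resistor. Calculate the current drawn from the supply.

After A: V = 230.00 × 1727/223 = 1781.2 V.
After B: V = 1781.2 × 1923/2448 = 1399.2 V.
I_load = 1399.2/1240 = 1.1284 A, so P_out = 1399.2 × 1.1284 = 1578.9 W.
All ideal ⇒ P_in = P_out, so I_supply = 1578.9/230 = 6.86 A.

I_supply ≈ 6.86 A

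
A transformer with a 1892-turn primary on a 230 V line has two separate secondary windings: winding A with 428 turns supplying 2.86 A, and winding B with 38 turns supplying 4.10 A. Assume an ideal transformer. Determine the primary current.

V_A = 230 × 428/1892 = 52.030 V; V_B = 230 × 38/1892 = 4.6195 V.
P_out = V_A I_A + V_B I_B = 52.030×2.86 + 4.6195×4.10 = 148.80 + 18.940 = 167.74 W.
Ideal ⇒ P_in = P_out, so I_p = P_out/V_p = 167.74/230 = 0.729 A.

I_p ≈ 0.729 A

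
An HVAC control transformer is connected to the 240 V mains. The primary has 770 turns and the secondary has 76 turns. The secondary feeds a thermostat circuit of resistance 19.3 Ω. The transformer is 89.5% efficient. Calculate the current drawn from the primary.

I_p ≈ 0.135 A

V_s = 240 × 76/770 = 23.688 V.
I_s = V_s/R = 23.688/19.3 = 1.2274 A.
P_out = V_s I_s = 23.688 × 1.2274 = 29.074 W.
P_in = P_out/η = 29.074/0.895 = 32.485 W.
I_p = P_in/V_p = 32.485/240 = 0.135 A.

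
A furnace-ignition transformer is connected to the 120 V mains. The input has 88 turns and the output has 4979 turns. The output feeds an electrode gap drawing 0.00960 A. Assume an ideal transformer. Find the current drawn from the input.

For an ideal transformer I_in N_in = I_out N_out, so I_in = 0.00960 × 4979/88 = 0.543 A.

I_in ≈ 0.543 A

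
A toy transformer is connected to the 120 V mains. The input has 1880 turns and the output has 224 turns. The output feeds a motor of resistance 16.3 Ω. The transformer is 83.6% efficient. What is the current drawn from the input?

V_out = 120 × 224/1880 = 14.298 V.
I_out = V_out/R = 14.298/16.3 = 0.87717 A.
P_out = V_out I_out = 14.298 × 0.87717 = 12.542 W.
P_in = P_out/η = 12.542/0.836 = 15.002 W.
I_in = P_in/V_in = 15.002/120 = 0.125 A.

I_in ≈ 0.125 A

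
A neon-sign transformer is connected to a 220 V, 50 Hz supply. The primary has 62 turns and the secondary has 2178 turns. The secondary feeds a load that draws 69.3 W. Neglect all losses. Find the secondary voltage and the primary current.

V_s ≈ 7730 V, I_p ≈ 0.315 A

V_s = V_p × N_s/N_p = 220 × 2178/62 = 7728.4 V.
I_s = P/V_s = 69.3/7728.4 = 0.0089669 A.
I_p = I_s × N_s/N_p = 0.0089669 × 2178/62 = 0.315 A.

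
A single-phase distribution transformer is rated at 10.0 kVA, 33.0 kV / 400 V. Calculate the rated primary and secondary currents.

I_p ≈ 0.303 A, I_s ≈ 25.0 A

I_p = S/V_p = 10000/33000 = 0.303 A.
I_s = S/V_s = 10000/400 = 25.0 A.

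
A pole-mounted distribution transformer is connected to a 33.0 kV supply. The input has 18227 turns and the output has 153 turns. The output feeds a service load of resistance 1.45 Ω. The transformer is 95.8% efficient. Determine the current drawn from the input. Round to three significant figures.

I_in ≈ 1.67 A

V_out = 33000 × 153/18227 = 277.01 V.
I_out = V_out/R = 277.01/1.45 = 191.04 A.
P_out = V_out I_out = 277.01 × 191.04 = 52919 W.
P_in = P_out/η = 52919/0.958 = 55239 W.
I_in = P_in/V_in = 55239/33000 = 1.67 A.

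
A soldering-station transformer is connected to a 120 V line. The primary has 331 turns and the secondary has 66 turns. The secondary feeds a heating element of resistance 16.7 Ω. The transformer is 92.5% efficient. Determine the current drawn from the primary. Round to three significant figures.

I_p ≈ 0.309 A

V_s = 120 × 66/331 = 23.927 V.
I_s = V_s/R = 23.927/16.7 = 1.4328 A.
P_out = V_s I_s = 23.927 × 1.4328 = 34.283 W.
P_in = P_out/η = 34.283/0.925 = 37.063 W.
I_p = P_in/V_p = 37.063/120 = 0.309 A.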